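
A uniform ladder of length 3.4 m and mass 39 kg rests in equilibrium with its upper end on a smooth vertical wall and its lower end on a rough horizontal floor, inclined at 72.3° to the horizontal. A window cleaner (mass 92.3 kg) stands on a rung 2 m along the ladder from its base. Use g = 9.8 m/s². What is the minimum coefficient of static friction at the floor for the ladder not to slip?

μ_min ≈ 0.179

ΣF_y = 0: N_floor = 39×9.8 + 92.3×9.8 = 1286.7 N.
Torques about the foot: N_wall · 3.4 sin 72.3° = 39×9.8×1.7 cos 72.3° + 92.3×9.8×2 cos 72.3° → N_wall = 230.8 N.
ΣF_x = 0: f_floor = N_wall = 230.8 N.
μ_min = f_floor / N_floor = 230.8 / 1286.7 = 0.1794.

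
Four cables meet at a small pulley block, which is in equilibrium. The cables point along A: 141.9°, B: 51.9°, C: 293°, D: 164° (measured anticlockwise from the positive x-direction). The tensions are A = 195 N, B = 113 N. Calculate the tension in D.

Resolve: ΣF_x = 195 cos 141.9° + 113 cos 51.9° + T_C cos 293° + T_D cos 164° = 0.
        ΣF_y = 195 sin 141.9° + 113 sin 51.9° + T_C sin 293° + T_D sin 164° = 0.
The known terms sum to (-83.73, 209.2) N, so 0.3907 T_C − 0.9613 T_D = 83.73 and -0.9205 T_C + 0.2756 T_D = -209.2.
Solving simultaneously: T_C = 229.1 N, T_D = 6.032 N.

T_D ≈ 6.03 N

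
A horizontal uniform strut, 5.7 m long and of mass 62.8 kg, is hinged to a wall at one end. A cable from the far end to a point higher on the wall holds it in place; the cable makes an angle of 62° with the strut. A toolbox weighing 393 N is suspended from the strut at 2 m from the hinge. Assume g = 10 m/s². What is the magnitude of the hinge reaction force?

|H| ≈ 618 N

Take torques about the hinge: T sin 62° · 5.7 = 62.8×10×2.85 + 393×2 = 2575.8 N·m.
So T = 2575.8 / (0.8829 × 5.7) = 511.8 N.
ΣF_x = 0: H_x = T cos 62° = 240.28 N.
ΣF_y = 0: H_y = (62.8×10 + 393) − T sin 62° = 1021 − 451.89 = 569.11 N.
|H| = √(H_x² + H_y²) = √((240.28)² + (569.11)²) = 617.75 N.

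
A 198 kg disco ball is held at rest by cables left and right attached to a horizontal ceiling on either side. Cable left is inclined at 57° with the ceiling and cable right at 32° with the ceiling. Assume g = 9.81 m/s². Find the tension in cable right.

Weight W = 198 × 9.81 = 1942 N acts straight down.
Horizontal: T_left cos 57° = T_right cos 32°  →  T_left = 1.557 T_right.
Vertical: T_left sin 57° + T_right sin 32° = 1942.
Substituting the horizontal relation into the vertical equation gives 1.836 T_right = 1942, so T_right = 1058 N.

T_right ≈ 1060 N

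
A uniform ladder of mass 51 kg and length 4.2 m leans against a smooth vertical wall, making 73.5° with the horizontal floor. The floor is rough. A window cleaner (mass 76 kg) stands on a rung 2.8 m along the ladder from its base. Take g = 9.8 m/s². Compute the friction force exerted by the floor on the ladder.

f ≈ 221 N

Torques about the foot: N_wall · 4.2 sin 73.5° = 51×9.8×2.1 cos 73.5° + 76×9.8×2.8 cos 73.5° → N_wall = 221.1 N.
ΣF_x = 0: f_floor = N_wall = 221.1 N.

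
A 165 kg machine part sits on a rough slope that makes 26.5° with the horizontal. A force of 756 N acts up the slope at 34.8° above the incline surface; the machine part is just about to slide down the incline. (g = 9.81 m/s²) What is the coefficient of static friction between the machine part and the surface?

μ ≈ 0.0997

On the verge of sliding down the incline, friction is at its maximum μN and acts up the slope.
Perpendicular to incline: N = W cos 26.5° − P sin 34.8° = 1449 − 431.5 = 1017 N.
Along incline: P cos 34.8° + μN = W sin 26.5° → μ = (W sin 26.5° − P cos 34.8°) / N = 0.09974.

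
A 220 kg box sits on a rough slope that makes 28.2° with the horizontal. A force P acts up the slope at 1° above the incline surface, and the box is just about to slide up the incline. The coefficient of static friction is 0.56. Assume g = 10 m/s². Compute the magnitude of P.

P ≈ 2110 N

On the verge of sliding up the incline, friction equals μN and acts down the slope.
Perpendicular: N + P sin 1° = W cos 28.2° = 1939 N.
Along incline: P cos 1° = W sin 28.2° + μN  with W sin 28.2° = 1040 N.
Solving the pair for P and N: P = 2105 N, N = 1902 N (and f = μN = 1065 N).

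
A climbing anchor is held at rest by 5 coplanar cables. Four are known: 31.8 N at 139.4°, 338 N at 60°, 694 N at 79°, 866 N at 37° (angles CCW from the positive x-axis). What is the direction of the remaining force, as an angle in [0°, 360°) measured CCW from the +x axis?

Sum the known components: ΣF_x = 968.9 N, ΣF_y = 1516 N.
For equilibrium the remaining force must supply (−ΣF_x, −ΣF_y) = (-968.9, -1516) N.
Magnitude = √((-968.9)² + (-1516)²) = 1799 N; direction = atan2(-1516, -968.9) = 237.4°.

θ ≈ 237°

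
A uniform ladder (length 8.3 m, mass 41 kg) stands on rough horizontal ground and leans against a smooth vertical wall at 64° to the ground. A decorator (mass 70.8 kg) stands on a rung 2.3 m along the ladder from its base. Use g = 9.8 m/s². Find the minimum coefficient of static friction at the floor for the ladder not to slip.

μ_min ≈ 0.175

ΣF_y = 0: N_floor = 41×9.8 + 70.8×9.8 = 1095.6 N.
Torques about the foot: N_wall · 8.3 sin 64° = 41×9.8×4.15 cos 64° + 70.8×9.8×2.3 cos 64° → N_wall = 191.76 N.
ΣF_x = 0: f_floor = N_wall = 191.76 N.
μ_min = f_floor / N_floor = 191.76 / 1095.6 = 0.175.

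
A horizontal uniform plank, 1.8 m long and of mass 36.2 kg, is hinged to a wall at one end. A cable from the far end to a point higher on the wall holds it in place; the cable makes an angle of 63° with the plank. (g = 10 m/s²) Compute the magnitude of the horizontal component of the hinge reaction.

H_x ≈ 92.2 N

Take torques about the hinge: T sin 63° · 1.8 = 36.2×10×0.9 = 325.8 N·m.
So T = 325.8 / (0.8910 × 1.8) = 203.14 N.
ΣF_x = 0: H_x = T cos 63° = 92.224 N.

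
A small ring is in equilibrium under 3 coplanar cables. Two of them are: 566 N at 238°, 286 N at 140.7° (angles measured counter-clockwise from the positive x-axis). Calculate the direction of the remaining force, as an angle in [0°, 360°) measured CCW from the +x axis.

θ ≈ 29.8°

Sum the known components: ΣF_x = -521.3 N, ΣF_y = -298.8 N.
For equilibrium the remaining force must supply (−ΣF_x, −ΣF_y) = (521.3, 298.8) N.
Magnitude = √((521.3)² + (298.8)²) = 600.8 N; direction = atan2(298.8, 521.3) = 29.8°.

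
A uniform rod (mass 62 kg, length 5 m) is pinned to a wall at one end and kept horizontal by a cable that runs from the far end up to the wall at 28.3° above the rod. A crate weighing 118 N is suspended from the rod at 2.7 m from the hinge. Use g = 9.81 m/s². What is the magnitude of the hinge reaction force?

|H| ≈ 771 N

Take torques about the hinge: T sin 28.3° · 5 = 62×9.81×2.5 + 118×2.7 = 1839.2 N·m.
So T = 1839.2 / (0.4741 × 5) = 775.87 N.
ΣF_x = 0: H_x = T cos 28.3° = 683.13 N.
ΣF_y = 0: H_y = (62×9.81 + 118) − T sin 28.3° = 726.22 − 367.83 = 358.39 N.
|H| = √(H_x² + H_y²) = √((683.13)² + (358.39)²) = 771.44 N.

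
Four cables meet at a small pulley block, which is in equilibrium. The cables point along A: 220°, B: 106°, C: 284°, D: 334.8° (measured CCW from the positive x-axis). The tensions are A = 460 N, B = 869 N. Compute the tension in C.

Resolve: ΣF_x = 460 cos 220° + 869 cos 106° + T_C cos 284° + T_D cos 334.8° = 0.
        ΣF_y = 460 sin 220° + 869 sin 106° + T_C sin 284° + T_D sin 334.8° = 0.
The known terms sum to (-591.9, 539.7) N, so 0.2419 T_C + 0.9048 T_D = 591.9 and -0.9703 T_C − 0.4258 T_D = -539.7.
Solving simultaneously: T_C = 304.9 N, T_D = 572.7 N.

T_C ≈ 305 N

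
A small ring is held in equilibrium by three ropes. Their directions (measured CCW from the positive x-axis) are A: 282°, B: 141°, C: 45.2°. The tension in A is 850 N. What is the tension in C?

Resolve: ΣF_x = 850 cos 282° + T_B cos 141° + T_C cos 45.2° = 0.
        ΣF_y = 850 sin 282° + T_B sin 141° + T_C sin 45.2° = 0.
The known terms sum to (176.7, -831.4) N, so -0.7771 T_B + 0.7046 T_C = -176.7 and 0.6293 T_B + 0.7096 T_C = 831.4.
Solving simultaneously: T_B = 714.9 N, T_C = 537.7 N.

T_C ≈ 538 N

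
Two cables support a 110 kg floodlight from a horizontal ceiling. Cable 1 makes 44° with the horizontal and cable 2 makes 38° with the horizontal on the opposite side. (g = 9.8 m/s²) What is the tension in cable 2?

T_2 ≈ 783 N

Weight W = 110 × 9.8 = 1078 N acts straight down.
Horizontal: T_1 cos 44° = T_2 cos 38°  →  T_1 = 1.095 T_2.
Vertical: T_1 sin 44° + T_2 sin 38° = 1078.
Substituting the horizontal relation into the vertical equation gives 1.377 T_2 = 1078, so T_2 = 783.1 N.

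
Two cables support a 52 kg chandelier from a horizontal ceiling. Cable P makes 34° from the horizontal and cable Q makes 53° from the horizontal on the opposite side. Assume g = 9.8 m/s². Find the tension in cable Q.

Weight W = 52 × 9.8 = 509.6 N acts straight down.
Horizontal: T_P cos 34° = T_Q cos 53°  →  T_P = 0.7259 T_Q.
Vertical: T_P sin 34° + T_Q sin 53° = 509.6.
Substituting the horizontal relation into the vertical equation gives 1.205 T_Q = 509.6, so T_Q = 423.1 N.

T_Q ≈ 423 N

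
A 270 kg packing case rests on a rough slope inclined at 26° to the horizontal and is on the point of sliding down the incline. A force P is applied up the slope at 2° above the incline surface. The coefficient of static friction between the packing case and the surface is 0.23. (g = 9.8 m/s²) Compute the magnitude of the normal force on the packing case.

On the verge of sliding down the incline, friction equals μN and acts up the slope.
Perpendicular: N + P sin 2° = W cos 26° = 2378 N.
Along incline: P cos 2° + μN = W sin 26° with W sin 26° = 1160 N.
Solving the pair for P and N: P = 618.3 N, N = 2357 N (and f = μN = 542 N).

N ≈ 2360 N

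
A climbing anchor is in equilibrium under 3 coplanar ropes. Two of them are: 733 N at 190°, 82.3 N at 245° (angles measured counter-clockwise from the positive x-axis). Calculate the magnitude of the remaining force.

Sum the known components: ΣF_x = -756.6 N, ΣF_y = -201.9 N.
For equilibrium the remaining force must supply (−ΣF_x, −ΣF_y) = (756.6, 201.9) N.
Magnitude = √((756.6)² + (201.9)²) = 783.1 N; direction = atan2(201.9, 756.6) = 14.9°.

F ≈ 783 N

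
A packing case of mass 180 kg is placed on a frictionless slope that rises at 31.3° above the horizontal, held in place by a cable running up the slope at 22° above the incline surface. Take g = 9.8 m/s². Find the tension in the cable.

T ≈ 988 N

Take axes along and perpendicular to the incline. Weight components: W sin 31.3° = 916.4 N down-slope, W cos 31.3° = 1507 N into the surface.
Along incline: T cos 22° = W sin 31.3° → T = 988.4 N.
Perpendicular: N = W cos 31.3° − T sin 22° = 1137 N.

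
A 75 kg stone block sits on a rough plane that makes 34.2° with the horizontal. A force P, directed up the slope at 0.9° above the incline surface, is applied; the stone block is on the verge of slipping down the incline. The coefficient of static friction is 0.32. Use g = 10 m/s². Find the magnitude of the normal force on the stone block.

N ≈ 617 N

On the verge of sliding down the incline, friction equals μN and acts up the slope.
Perpendicular: N + P sin 0.9° = W cos 34.2° = 620.3 N.
Along incline: P cos 0.9° + μN = W sin 34.2° with W sin 34.2° = 421.6 N.
Solving the pair for P and N: P = 224.2 N, N = 616.8 N (and f = μN = 197.4 N).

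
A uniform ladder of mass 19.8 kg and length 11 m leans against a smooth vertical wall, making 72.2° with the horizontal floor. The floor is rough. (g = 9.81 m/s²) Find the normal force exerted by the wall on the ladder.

Torques about the foot: N_wall · 11 sin 72.2° = 19.8×9.81×5.5 cos 72.2° → N_wall = 31.181 N.

N_wall ≈ 31.2 N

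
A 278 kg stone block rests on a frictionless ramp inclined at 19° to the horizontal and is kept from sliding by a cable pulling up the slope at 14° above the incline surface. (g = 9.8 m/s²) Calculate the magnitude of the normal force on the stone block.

N ≈ 2350 N

Take axes along and perpendicular to the incline. Weight components: W sin 19° = 887 N down-slope, W cos 19° = 2576 N into the surface.
Along incline: T cos 14° = W sin 19° → T = 914.1 N.
Perpendicular: N = W cos 19° − T sin 14° = 2355 N.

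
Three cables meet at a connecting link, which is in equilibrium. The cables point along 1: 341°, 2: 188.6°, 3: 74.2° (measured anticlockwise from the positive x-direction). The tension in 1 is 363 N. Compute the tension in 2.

Resolve: ΣF_x = 363 cos 341° + T_2 cos 188.6° + T_3 cos 74.2° = 0.
        ΣF_y = 363 sin 341° + T_2 sin 188.6° + T_3 sin 74.2° = 0.
The known terms sum to (343.2, -118.2) N, so -0.9888 T_2 + 0.2723 T_3 = -343.2 and -0.1495 T_2 + 0.9622 T_3 = 118.2.
Solving simultaneously: T_2 = 398 N, T_3 = 184.7 N.

T_2 ≈ 398 N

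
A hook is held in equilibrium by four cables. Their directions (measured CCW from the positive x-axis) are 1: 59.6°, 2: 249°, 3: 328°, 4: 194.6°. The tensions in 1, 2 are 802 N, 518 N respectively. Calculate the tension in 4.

T_4 ≈ 404 N

Resolve: ΣF_x = 802 cos 59.6° + 518 cos 249° + T_3 cos 328° + T_4 cos 194.6° = 0.
        ΣF_y = 802 sin 59.6° + 518 sin 249° + T_3 sin 328° + T_4 sin 194.6° = 0.
The known terms sum to (220.2, 208.1) N, so 0.8480 T_3 − 0.9677 T_4 = -220.2 and -0.5299 T_3 − 0.2521 T_4 = -208.1.
Solving simultaneously: T_3 = 200.8 N, T_4 = 403.5 N.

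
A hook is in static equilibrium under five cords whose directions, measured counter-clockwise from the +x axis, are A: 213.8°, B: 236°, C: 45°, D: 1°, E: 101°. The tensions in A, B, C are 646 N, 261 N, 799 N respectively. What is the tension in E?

Resolve: ΣF_x = 646 cos 213.8° + 261 cos 236° + 799 cos 45° + T_D cos 1° + T_E cos 101° = 0.
        ΣF_y = 646 sin 213.8° + 261 sin 236° + 799 sin 45° + T_D sin 1° + T_E sin 101° = 0.
The known terms sum to (-117.8, -10.77) N, so 0.9998 T_D − 0.1908 T_E = 117.8 and 0.0175 T_D + 0.9816 T_E = 10.77.
Solving simultaneously: T_D = 119.5 N, T_E = 8.845 N.

T_E ≈ 8.84 N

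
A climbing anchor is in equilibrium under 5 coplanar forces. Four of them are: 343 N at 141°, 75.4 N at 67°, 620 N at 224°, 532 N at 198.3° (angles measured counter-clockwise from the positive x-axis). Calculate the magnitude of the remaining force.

Sum the known components: ΣF_x = -1188 N, ΣF_y = -312.5 N.
For equilibrium the remaining force must supply (−ΣF_x, −ΣF_y) = (1188, 312.5) N.
Magnitude = √((1188)² + (312.5)²) = 1229 N; direction = atan2(312.5, 1188) = 14.7°.

F ≈ 1230 N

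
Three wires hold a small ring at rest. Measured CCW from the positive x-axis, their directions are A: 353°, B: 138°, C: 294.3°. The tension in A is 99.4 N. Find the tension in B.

Resolve: ΣF_x = 99.4 cos 353° + T_B cos 138° + T_C cos 294.3° = 0.
        ΣF_y = 99.4 sin 353° + T_B sin 138° + T_C sin 294.3° = 0.
The known terms sum to (98.66, -12.11) N, so -0.7431 T_B + 0.4115 T_C = -98.66 and 0.6691 T_B − 0.9114 T_C = 12.11.
Solving simultaneously: T_B = 211.3 N, T_C = 141.8 N.

T_B ≈ 211 N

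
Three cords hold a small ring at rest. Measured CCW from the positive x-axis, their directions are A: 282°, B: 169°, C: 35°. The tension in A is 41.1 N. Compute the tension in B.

T_B ≈ 52.6 N

Resolve: ΣF_x = 41.1 cos 282° + T_B cos 169° + T_C cos 35° = 0.
        ΣF_y = 41.1 sin 282° + T_B sin 169° + T_C sin 35° = 0.
The known terms sum to (8.545, -40.2) N, so -0.9816 T_B + 0.8192 T_C = -8.545 and 0.1908 T_B + 0.5736 T_C = 40.2.
Solving simultaneously: T_B = 52.59 N, T_C = 52.59 N.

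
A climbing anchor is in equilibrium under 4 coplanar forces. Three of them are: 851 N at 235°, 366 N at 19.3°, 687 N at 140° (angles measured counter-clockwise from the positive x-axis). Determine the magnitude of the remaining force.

Sum the known components: ΣF_x = -669 N, ΣF_y = -134.5 N.
For equilibrium the remaining force must supply (−ΣF_x, −ΣF_y) = (669, 134.5) N.
Magnitude = √((669)² + (134.5)²) = 682.3 N; direction = atan2(134.5, 669) = 11.4°.

F ≈ 682 N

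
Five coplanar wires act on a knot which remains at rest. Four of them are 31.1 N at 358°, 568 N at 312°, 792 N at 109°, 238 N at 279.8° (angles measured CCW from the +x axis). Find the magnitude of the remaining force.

Sum the known components: ΣF_x = 193.8 N, ΣF_y = 91.13 N.
For equilibrium the remaining force must supply (−ΣF_x, −ΣF_y) = (-193.8, -91.13) N.
Magnitude = √((-193.8)² + (-91.13)²) = 214.2 N; direction = atan2(-91.13, -193.8) = 205.2°.

F ≈ 214 N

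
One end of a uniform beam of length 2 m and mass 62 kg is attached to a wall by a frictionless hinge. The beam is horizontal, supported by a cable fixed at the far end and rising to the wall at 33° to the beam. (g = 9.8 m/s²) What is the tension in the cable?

T ≈ 558 N

Take torques about the hinge: T sin 33° · 2 = 62×9.8×1 = 607.6 N·m.
So T = 607.6 / (0.5446 × 2) = 557.8 N.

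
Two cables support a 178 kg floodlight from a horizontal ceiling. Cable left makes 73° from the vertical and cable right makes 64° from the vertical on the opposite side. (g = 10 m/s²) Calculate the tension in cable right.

T_right ≈ 2500 N

Angles from the horizontal: cable left is 90° − 73° = 17°, cable right is 90° − 64° = 26°.
Weight W = 178 × 10 = 1780 N acts straight down.
Horizontal: T_left cos 17° = T_right cos 26°  →  T_left = 0.9399 T_right.
Vertical: T_left sin 17° + T_right sin 26° = 1780.
Substituting the horizontal relation into the vertical equation gives 0.7132 T_right = 1780, so T_right = 2496 N.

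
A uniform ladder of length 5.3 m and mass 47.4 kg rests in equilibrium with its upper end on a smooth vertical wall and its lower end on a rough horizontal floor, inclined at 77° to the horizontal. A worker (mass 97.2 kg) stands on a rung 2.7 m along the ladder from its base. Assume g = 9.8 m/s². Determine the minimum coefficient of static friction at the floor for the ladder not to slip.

μ_min ≈ 0.117

ΣF_y = 0: N_floor = 47.4×9.8 + 97.2×9.8 = 1417.1 N.
Torques about the foot: N_wall · 5.3 sin 77° = 47.4×9.8×2.65 cos 77° + 97.2×9.8×2.7 cos 77° → N_wall = 165.65 N.
ΣF_x = 0: f_floor = N_wall = 165.65 N.
μ_min = f_floor / N_floor = 165.65 / 1417.1 = 0.1169.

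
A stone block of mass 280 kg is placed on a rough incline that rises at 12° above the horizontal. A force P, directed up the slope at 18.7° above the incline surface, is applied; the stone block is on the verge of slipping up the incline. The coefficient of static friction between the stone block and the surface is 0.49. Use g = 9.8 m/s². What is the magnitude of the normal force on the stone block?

N ≈ 2140 N

On the verge of sliding up the incline, friction equals μN and acts down the slope.
Perpendicular: N + P sin 18.7° = W cos 12° = 2684 N.
Along incline: P cos 18.7° = W sin 12° + μN  with W sin 12° = 570.5 N.
Solving the pair for P and N: P = 1708 N, N = 2137 N (and f = μN = 1047 N).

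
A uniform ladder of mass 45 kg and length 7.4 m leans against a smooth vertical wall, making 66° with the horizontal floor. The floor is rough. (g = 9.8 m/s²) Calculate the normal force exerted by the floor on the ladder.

ΣF_y = 0: N_floor = 45×9.8 = 441 N.

N_floor ≈ 441 N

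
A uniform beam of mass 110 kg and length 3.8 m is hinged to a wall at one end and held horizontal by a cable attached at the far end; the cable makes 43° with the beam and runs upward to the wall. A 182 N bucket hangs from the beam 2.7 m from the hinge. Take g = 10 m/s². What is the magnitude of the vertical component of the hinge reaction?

|H_y| ≈ 603 N

Take torques about the hinge: T sin 43° · 3.8 = 110×10×1.9 + 182×2.7 = 2581.4 N·m.
So T = 2581.4 / (0.6820 × 3.8) = 996.07 N.
ΣF_y = 0: H_y = (110×10 + 182) − T sin 43° = 1282 − 679.32 = 602.68 N.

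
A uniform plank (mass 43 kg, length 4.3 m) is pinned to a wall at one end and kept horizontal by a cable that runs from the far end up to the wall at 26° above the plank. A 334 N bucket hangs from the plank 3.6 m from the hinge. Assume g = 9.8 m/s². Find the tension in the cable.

T ≈ 1120 N

Take torques about the hinge: T sin 26° · 4.3 = 43×9.8×2.15 + 334×3.6 = 2108.4 N·m.
So T = 2108.4 / (0.4384 × 4.3) = 1118.5 N.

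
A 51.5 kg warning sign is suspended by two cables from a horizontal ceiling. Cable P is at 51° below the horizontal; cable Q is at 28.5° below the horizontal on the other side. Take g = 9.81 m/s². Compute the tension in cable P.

Weight W = 51.5 × 9.81 = 505.2 N acts straight down.
Horizontal: T_P cos 51° = T_Q cos 28.5°  →  T_Q = 0.7161 T_P.
Vertical: T_P sin 51° + T_Q sin 28.5° = 505.2.
Substituting the horizontal relation into the vertical equation gives 1.119 T_P = 505.2, so T_P = 451.6 N.

T_P ≈ 452 N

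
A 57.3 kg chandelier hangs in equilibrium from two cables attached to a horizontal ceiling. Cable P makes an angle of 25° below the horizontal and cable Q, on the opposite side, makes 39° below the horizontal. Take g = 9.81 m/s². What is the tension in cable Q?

Weight W = 57.3 × 9.81 = 562.1 N acts straight down.
Horizontal: T_P cos 25° = T_Q cos 39°  →  T_P = 0.8575 T_Q.
Vertical: T_P sin 25° + T_Q sin 39° = 562.1.
Substituting the horizontal relation into the vertical equation gives 0.9917 T_Q = 562.1, so T_Q = 566.8 N.

T_Q ≈ 567 N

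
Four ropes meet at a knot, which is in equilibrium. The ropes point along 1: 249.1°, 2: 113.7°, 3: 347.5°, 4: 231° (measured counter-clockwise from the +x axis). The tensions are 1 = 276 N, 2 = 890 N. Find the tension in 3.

T_3 ≈ 788 N

Resolve: ΣF_x = 276 cos 249.1° + 890 cos 113.7° + T_3 cos 347.5° + T_4 cos 231° = 0.
        ΣF_y = 276 sin 249.1° + 890 sin 113.7° + T_3 sin 347.5° + T_4 sin 231° = 0.
The known terms sum to (-456.2, 557.1) N, so 0.9763 T_3 − 0.6293 T_4 = 456.2 and -0.2164 T_3 − 0.7771 T_4 = -557.1.
Solving simultaneously: T_3 = 787.9 N, T_4 = 497.4 N.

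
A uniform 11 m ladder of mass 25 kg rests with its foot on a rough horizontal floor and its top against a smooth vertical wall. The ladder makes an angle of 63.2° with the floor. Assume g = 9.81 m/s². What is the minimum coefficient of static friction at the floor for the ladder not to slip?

μ_min ≈ 0.253

ΣF_y = 0: N_floor = 25×9.81 = 245.25 N.
Torques about the foot: N_wall · 11 sin 63.2° = 25×9.81×5.5 cos 63.2° → N_wall = 61.942 N.
ΣF_x = 0: f_floor = N_wall = 61.942 N.
μ_min = f_floor / N_floor = 61.942 / 245.25 = 0.2526.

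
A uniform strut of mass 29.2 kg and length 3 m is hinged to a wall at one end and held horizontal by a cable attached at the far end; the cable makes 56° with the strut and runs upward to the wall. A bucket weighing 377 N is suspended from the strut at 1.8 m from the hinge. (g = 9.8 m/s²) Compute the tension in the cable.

Take torques about the hinge: T sin 56° · 3 = 29.2×9.8×1.5 + 377×1.8 = 1107.8 N·m.
So T = 1107.8 / (0.8290 × 3) = 445.43 N.

T ≈ 445 N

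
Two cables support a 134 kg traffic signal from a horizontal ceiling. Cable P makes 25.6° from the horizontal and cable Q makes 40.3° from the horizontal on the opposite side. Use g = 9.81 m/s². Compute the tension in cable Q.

Weight W = 134 × 9.81 = 1315 N acts straight down.
Horizontal: T_P cos 25.6° = T_Q cos 40.3°  →  T_P = 0.8457 T_Q.
Vertical: T_P sin 25.6° + T_Q sin 40.3° = 1315.
Substituting the horizontal relation into the vertical equation gives 1.012 T_Q = 1315, so T_Q = 1299 N.

T_Q ≈ 1300 N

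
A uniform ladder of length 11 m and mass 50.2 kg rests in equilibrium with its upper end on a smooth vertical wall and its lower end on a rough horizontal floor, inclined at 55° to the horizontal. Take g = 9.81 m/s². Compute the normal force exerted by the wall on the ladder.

Torques about the foot: N_wall · 11 sin 55° = 50.2×9.81×5.5 cos 55° → N_wall = 172.41 N.

N_wall ≈ 172 N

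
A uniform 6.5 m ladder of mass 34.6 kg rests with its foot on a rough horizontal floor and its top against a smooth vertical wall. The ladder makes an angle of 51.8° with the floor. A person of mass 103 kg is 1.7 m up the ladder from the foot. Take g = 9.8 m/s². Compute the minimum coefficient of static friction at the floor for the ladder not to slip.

ΣF_y = 0: N_floor = 34.6×9.8 + 103×9.8 = 1348.5 N.
Torques about the foot: N_wall · 6.5 sin 51.8° = 34.6×9.8×3.25 cos 51.8° + 103×9.8×1.7 cos 51.8° → N_wall = 341.16 N.
ΣF_x = 0: f_floor = N_wall = 341.16 N.
μ_min = f_floor / N_floor = 341.16 / 1348.5 = 0.253.

μ_min ≈ 0.253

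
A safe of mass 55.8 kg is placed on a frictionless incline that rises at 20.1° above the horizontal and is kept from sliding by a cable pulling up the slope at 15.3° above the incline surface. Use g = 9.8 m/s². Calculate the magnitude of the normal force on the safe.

N ≈ 462 N

Take axes along and perpendicular to the incline. Weight components: W sin 20.1° = 187.9 N down-slope, W cos 20.1° = 513.5 N into the surface.
Along incline: T cos 15.3° = W sin 20.1° → T = 194.8 N.
Perpendicular: N = W cos 20.1° − T sin 15.3° = 462.1 N.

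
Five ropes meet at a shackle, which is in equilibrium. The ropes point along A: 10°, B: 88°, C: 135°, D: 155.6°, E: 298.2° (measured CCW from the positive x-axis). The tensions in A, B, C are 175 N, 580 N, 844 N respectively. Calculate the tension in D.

Resolve: ΣF_x = 175 cos 10° + 580 cos 88° + 844 cos 135° + T_D cos 155.6° + T_E cos 298.2° = 0.
        ΣF_y = 175 sin 10° + 580 sin 88° + 844 sin 135° + T_D sin 155.6° + T_E sin 298.2° = 0.
The known terms sum to (-404.2, 1207) N, so -0.9107 T_D + 0.4726 T_E = 404.2 and 0.4131 T_D − 0.8813 T_E = -1207.
Solving simultaneously: T_D = 352.4 N, T_E = 1535 N.

T_D ≈ 352 N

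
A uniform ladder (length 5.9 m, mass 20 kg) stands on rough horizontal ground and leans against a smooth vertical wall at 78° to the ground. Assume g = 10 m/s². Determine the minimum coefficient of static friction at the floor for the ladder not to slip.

μ_min ≈ 0.106

ΣF_y = 0: N_floor = 20×10 = 200 N.
Torques about the foot: N_wall · 5.9 sin 78° = 20×10×2.95 cos 78° → N_wall = 21.256 N.
ΣF_x = 0: f_floor = N_wall = 21.256 N.
μ_min = f_floor / N_floor = 21.256 / 200 = 0.1063.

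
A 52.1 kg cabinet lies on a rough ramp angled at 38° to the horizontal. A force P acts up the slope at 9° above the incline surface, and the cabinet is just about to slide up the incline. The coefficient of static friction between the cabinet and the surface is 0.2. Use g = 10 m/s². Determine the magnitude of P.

On the verge of sliding up the incline, friction equals μN and acts down the slope.
Perpendicular: N + P sin 9° = W cos 38° = 410.6 N.
Along incline: P cos 9° = W sin 38° + μN  with W sin 38° = 320.8 N.
Solving the pair for P and N: P = 395.4 N, N = 348.7 N (and f = μN = 69.74 N).

P ≈ 395 N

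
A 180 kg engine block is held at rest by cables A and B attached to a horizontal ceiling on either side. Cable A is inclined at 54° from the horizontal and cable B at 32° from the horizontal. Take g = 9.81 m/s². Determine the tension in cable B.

T_B ≈ 1040 N

Weight W = 180 × 9.81 = 1766 N acts straight down.
Horizontal: T_A cos 54° = T_B cos 32°  →  T_A = 1.443 T_B.
Vertical: T_A sin 54° + T_B sin 32° = 1766.
Substituting the horizontal relation into the vertical equation gives 1.697 T_B = 1766, so T_B = 1040 N.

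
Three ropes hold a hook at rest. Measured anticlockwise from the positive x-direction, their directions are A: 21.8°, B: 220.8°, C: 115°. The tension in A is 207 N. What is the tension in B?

T_B ≈ 215 N

Resolve: ΣF_x = 207 cos 21.8° + T_B cos 220.8° + T_C cos 115° = 0.
        ΣF_y = 207 sin 21.8° + T_B sin 220.8° + T_C sin 115° = 0.
The known terms sum to (192.2, 76.87) N, so -0.7570 T_B − 0.4226 T_C = -192.2 and -0.6534 T_B + 0.9063 T_C = -76.87.
Solving simultaneously: T_B = 214.8 N, T_C = 70.04 N.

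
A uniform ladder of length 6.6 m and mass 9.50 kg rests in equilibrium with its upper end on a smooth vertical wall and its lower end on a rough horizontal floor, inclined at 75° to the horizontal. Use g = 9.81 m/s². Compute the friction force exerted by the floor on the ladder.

Torques about the foot: N_wall · 6.6 sin 75° = 9.50×9.81×3.3 cos 75° → N_wall = 12.486 N.
ΣF_x = 0: f_floor = N_wall = 12.486 N.

f ≈ 12.5 N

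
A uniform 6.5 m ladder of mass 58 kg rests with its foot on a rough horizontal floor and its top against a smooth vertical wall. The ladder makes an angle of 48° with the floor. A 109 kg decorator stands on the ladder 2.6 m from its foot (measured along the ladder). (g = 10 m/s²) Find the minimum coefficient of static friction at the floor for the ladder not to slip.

μ_min ≈ 0.391

ΣF_y = 0: N_floor = 58×10 + 109×10 = 1670 N.
Torques about the foot: N_wall · 6.5 sin 48° = 58×10×3.25 cos 48° + 109×10×2.6 cos 48° → N_wall = 653.69 N.
ΣF_x = 0: f_floor = N_wall = 653.69 N.
μ_min = f_floor / N_floor = 653.69 / 1670 = 0.3914.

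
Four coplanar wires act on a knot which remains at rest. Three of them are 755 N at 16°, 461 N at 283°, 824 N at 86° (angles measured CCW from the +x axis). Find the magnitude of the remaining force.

F ≈ 1060 N

Sum the known components: ΣF_x = 886.9 N, ΣF_y = 580.9 N.
For equilibrium the remaining force must supply (−ΣF_x, −ΣF_y) = (-886.9, -580.9) N.
Magnitude = √((-886.9)² + (-580.9)²) = 1060 N; direction = atan2(-580.9, -886.9) = 213.2°.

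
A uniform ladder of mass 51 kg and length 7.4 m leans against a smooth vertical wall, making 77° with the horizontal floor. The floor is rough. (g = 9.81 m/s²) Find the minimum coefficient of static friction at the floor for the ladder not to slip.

μ_min ≈ 0.115

ΣF_y = 0: N_floor = 51×9.81 = 500.31 N.
Torques about the foot: N_wall · 7.4 sin 77° = 51×9.81×3.7 cos 77° → N_wall = 57.753 N.
ΣF_x = 0: f_floor = N_wall = 57.753 N.
μ_min = f_floor / N_floor = 57.753 / 500.31 = 0.1154.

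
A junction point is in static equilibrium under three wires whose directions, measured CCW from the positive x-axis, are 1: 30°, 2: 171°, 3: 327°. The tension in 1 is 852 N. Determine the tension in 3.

Resolve: ΣF_x = 852 cos 30° + T_2 cos 171° + T_3 cos 327° = 0.
        ΣF_y = 852 sin 30° + T_2 sin 171° + T_3 sin 327° = 0.
The known terms sum to (737.9, 426) N, so -0.9877 T_2 + 0.8387 T_3 = -737.9 and 0.1564 T_2 − 0.5446 T_3 = -426.
Solving simultaneously: T_2 = 1866 N, T_3 = 1318 N.

T_3 ≈ 1320 N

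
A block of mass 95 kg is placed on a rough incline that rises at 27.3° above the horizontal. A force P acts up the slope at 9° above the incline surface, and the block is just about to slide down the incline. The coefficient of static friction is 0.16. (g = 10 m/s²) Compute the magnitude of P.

On the verge of sliding down the incline, friction equals μN and acts up the slope.
Perpendicular: N + P sin 9° = W cos 27.3° = 844.2 N.
Along incline: P cos 9° + μN = W sin 27.3° with W sin 27.3° = 435.7 N.
Solving the pair for P and N: P = 312.3 N, N = 795.3 N (and f = μN = 127.3 N).

P ≈ 312 N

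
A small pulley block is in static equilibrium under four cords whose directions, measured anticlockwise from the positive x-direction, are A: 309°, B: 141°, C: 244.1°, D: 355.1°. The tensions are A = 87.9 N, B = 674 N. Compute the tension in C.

Resolve: ΣF_x = 87.9 cos 309° + 674 cos 141° + T_C cos 244.1° + T_D cos 355.1° = 0.
        ΣF_y = 87.9 sin 309° + 674 sin 141° + T_C sin 244.1° + T_D sin 355.1° = 0.
The known terms sum to (-468.5, 355.9) N, so -0.4368 T_C + 0.9963 T_D = 468.5 and -0.8996 T_C − 0.0854 T_D = -355.9.
Solving simultaneously: T_C = 336.9 N, T_D = 617.9 N.

T_C ≈ 337 N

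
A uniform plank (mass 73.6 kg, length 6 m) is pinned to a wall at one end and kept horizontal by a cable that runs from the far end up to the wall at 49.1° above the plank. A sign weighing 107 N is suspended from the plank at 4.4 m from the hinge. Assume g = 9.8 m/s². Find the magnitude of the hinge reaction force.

|H| ≈ 544 N

Take torques about the hinge: T sin 49.1° · 6 = 73.6×9.8×3 + 107×4.4 = 2634.6 N·m.
So T = 2634.6 / (0.7559 × 6) = 580.94 N.
ΣF_x = 0: H_x = T cos 49.1° = 380.37 N.
ΣF_y = 0: H_y = (73.6×9.8 + 107) − T sin 49.1° = 828.28 − 439.11 = 389.17 N.
|H| = √(H_x² + H_y²) = √((380.37)² + (389.17)²) = 544.18 N.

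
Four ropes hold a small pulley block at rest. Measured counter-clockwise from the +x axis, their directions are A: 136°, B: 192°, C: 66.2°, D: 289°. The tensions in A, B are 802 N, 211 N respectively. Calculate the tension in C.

T_C ≈ 844 N

Resolve: ΣF_x = 802 cos 136° + 211 cos 192° + T_C cos 66.2° + T_D cos 289° = 0.
        ΣF_y = 802 sin 136° + 211 sin 192° + T_C sin 66.2° + T_D sin 289° = 0.
The known terms sum to (-783.3, 513.2) N, so 0.4035 T_C + 0.3256 T_D = 783.3 and 0.9150 T_C − 0.9455 T_D = -513.2.
Solving simultaneously: T_C = 844.1 N, T_D = 1360 N.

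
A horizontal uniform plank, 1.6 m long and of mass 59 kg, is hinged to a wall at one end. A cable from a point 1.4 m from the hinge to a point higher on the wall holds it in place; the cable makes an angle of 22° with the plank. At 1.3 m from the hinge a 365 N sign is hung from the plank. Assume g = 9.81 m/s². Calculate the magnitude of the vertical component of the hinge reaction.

Take torques about the hinge: T sin 22° · 1.4 = 59×9.81×0.8 + 365×1.3 = 937.53 N·m.
So T = 937.53 / (0.3746 × 1.4) = 1787.7 N.
ΣF_y = 0: H_y = (59×9.81 + 365) − T sin 22° = 943.79 − 669.67 = 274.12 N.

|H_y| ≈ 274 N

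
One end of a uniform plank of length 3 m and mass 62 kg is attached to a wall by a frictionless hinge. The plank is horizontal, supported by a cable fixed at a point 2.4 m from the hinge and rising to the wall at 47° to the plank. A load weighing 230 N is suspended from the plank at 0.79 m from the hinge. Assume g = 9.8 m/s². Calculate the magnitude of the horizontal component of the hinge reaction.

H_x ≈ 425 N

Take torques about the hinge: T sin 47° · 2.4 = 62×9.8×1.5 + 230×0.79 = 1093.1 N·m.
So T = 1093.1 / (0.7314 × 2.4) = 622.76 N.
ΣF_x = 0: H_x = T cos 47° = 424.72 N.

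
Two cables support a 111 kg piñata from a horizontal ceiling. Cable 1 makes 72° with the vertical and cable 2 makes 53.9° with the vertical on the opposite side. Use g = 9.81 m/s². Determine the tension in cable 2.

Angles from the horizontal: cable 1 is 90° − 72° = 18°, cable 2 is 90° − 53.9° = 36.1°.
Weight W = 111 × 9.81 = 1089 N acts straight down.
Horizontal: T_1 cos 18° = T_2 cos 36.1°  →  T_1 = 0.8496 T_2.
Vertical: T_1 sin 18° + T_2 sin 36.1° = 1089.
Substituting the horizontal relation into the vertical equation gives 0.8517 T_2 = 1089, so T_2 = 1278 N.

T_2 ≈ 1280 N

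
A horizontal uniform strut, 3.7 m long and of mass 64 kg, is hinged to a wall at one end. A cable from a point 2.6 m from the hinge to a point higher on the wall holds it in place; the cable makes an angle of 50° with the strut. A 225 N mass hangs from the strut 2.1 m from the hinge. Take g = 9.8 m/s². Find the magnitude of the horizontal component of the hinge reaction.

Take torques about the hinge: T sin 50° · 2.6 = 64×9.8×1.85 + 225×2.1 = 1632.8 N·m.
So T = 1632.8 / (0.7660 × 2.6) = 819.81 N.
ΣF_x = 0: H_x = T cos 50° = 526.96 N.

H_x ≈ 527 N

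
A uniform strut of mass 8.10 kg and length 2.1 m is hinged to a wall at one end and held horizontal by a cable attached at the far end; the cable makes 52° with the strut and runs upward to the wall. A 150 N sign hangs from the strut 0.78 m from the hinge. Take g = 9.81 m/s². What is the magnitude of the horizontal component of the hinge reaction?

H_x ≈ 74.6 N

Take torques about the hinge: T sin 52° · 2.1 = 8.10×9.81×1.05 + 150×0.78 = 200.43 N·m.
So T = 200.43 / (0.7880 × 2.1) = 121.12 N.
ΣF_x = 0: H_x = T cos 52° = 74.57 N.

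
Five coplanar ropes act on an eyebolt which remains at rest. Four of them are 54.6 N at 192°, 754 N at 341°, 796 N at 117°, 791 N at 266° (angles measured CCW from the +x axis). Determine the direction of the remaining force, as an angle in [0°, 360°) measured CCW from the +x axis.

Sum the known components: ΣF_x = 243 N, ΣF_y = -336.7 N.
For equilibrium the remaining force must supply (−ΣF_x, −ΣF_y) = (-243, 336.7) N.
Magnitude = √((-243)² + (336.7)²) = 415.2 N; direction = atan2(336.7, -243) = 125.8°.

θ ≈ 126°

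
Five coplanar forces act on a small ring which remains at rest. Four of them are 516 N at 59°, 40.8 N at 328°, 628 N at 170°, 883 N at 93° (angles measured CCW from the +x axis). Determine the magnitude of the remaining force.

Sum the known components: ΣF_x = -364.3 N, ΣF_y = 1412 N.
For equilibrium the remaining force must supply (−ΣF_x, −ΣF_y) = (364.3, -1412) N.
Magnitude = √((364.3)² + (-1412)²) = 1458 N; direction = atan2(-1412, 364.3) = 284.5°.

F ≈ 1460 N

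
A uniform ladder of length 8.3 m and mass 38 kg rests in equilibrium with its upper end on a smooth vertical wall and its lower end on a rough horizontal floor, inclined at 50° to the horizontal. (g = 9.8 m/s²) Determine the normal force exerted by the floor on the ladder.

ΣF_y = 0: N_floor = 38×9.8 = 372.4 N.

N_floor ≈ 372 N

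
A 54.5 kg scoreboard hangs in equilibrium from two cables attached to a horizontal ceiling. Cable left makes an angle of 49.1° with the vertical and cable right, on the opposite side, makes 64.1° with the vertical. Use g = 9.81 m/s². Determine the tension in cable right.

Angles from the horizontal: cable left is 90° − 49.1° = 40.9°, cable right is 90° − 64.1° = 25.9°.
Weight W = 54.5 × 9.81 = 534.6 N acts straight down.
Horizontal: T_left cos 40.9° = T_right cos 25.9°  →  T_left = 1.19 T_right.
Vertical: T_left sin 40.9° + T_right sin 25.9° = 534.6.
Substituting the horizontal relation into the vertical equation gives 1.216 T_right = 534.6, so T_right = 439.7 N.

T_right ≈ 440 N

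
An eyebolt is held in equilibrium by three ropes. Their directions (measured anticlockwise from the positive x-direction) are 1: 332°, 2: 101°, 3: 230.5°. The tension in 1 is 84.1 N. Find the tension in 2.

T_2 ≈ 107 N

Resolve: ΣF_x = 84.1 cos 332° + T_2 cos 101° + T_3 cos 230.5° = 0.
        ΣF_y = 84.1 sin 332° + T_2 sin 101° + T_3 sin 230.5° = 0.
The known terms sum to (74.26, -39.48) N, so -0.1908 T_2 − 0.6361 T_3 = -74.26 and 0.9816 T_2 − 0.7716 T_3 = 39.48.
Solving simultaneously: T_2 = 106.8 N, T_3 = 84.70 N.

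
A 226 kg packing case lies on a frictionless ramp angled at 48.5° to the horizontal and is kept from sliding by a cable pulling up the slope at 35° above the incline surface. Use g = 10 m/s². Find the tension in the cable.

Take axes along and perpendicular to the incline. Weight components: W sin 48.5° = 1693 N down-slope, W cos 48.5° = 1498 N into the surface.
Along incline: T cos 35° = W sin 48.5° → T = 2066 N.
Perpendicular: N = W cos 48.5° − T sin 35° = 312.3 N.

T ≈ 2070 N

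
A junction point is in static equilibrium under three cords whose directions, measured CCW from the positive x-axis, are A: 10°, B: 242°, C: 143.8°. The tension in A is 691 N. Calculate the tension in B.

Resolve: ΣF_x = 691 cos 10° + T_B cos 242° + T_C cos 143.8° = 0.
        ΣF_y = 691 sin 10° + T_B sin 242° + T_C sin 143.8° = 0.
The known terms sum to (680.5, 120) N, so -0.4695 T_B − 0.8070 T_C = -680.5 and -0.8829 T_B + 0.5906 T_C = -120.
Solving simultaneously: T_B = 503.9 N, T_C = 550.1 N.

T_B ≈ 504 N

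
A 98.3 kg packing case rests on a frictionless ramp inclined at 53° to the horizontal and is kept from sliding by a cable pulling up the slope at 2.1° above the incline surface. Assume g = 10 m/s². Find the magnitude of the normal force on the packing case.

Take axes along and perpendicular to the incline. Weight components: W sin 53° = 785.1 N down-slope, W cos 53° = 591.6 N into the surface.
Along incline: T cos 2.1° = W sin 53° → T = 785.6 N.
Perpendicular: N = W cos 53° − T sin 2.1° = 562.8 N.

N ≈ 563 N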